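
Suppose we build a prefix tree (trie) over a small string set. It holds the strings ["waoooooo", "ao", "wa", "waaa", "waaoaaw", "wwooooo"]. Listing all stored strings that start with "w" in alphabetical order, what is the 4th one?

Words with prefix "w", in lexicographic order: "wa", "waaa", "waaoaaw", "waoooooo", "wwooooo"
The 4th is waoooooo.

waoooooo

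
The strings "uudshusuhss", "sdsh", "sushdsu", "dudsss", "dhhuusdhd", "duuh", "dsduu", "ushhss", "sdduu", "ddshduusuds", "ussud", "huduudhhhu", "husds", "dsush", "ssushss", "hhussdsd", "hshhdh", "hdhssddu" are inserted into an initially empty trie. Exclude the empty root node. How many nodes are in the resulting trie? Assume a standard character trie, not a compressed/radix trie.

Insert word by word; a character creates a node only if that edge doesn't already exist:
  "uudshusuhss" → 11 new (u, u, d, s, h, u, s, u, h, s, s)
  "sdsh" → 4 new (s, d, s, h)
  "sushdsu" → prefix "s" already present; 6 new (u, s, h, d, s, u)
  "dudsss" → 6 new (d, u, d, s, s, s)
  "dhhuusdhd" → prefix "d" already present; 8 new (h, h, u, u, s, d, h, d)
  "duuh" → prefix "du" already present; 2 new (u, h)
  "dsduu" → prefix "d" already present; 4 new (s, d, u, u)
  "ushhss" → prefix "u" already present; 5 new (s, h, h, s, s)
  "sdduu" → prefix "sd" already present; 3 new (d, u, u)
  "ddshduusuds" → prefix "d" already present; 10 new (d, s, h, d, u, u, s, u, d, s)
  "ussud" → prefix "us" already present; 3 new (s, u, d)
  "huduudhhhu" → 10 new (h, u, d, u, u, d, h, h, h, u)
  "husds" → prefix "hu" already present; 3 new (s, d, s)
  "dsush" → prefix "ds" already present; 3 new (u, s, h)
  "ssushss" → prefix "s" already present; 6 new (s, u, s, h, s, s)
  "hhussdsd" → prefix "h" already present; 7 new (h, u, s, s, d, s, d)
  "hshhdh" → prefix "h" already present; 5 new (s, h, h, d, h)
  "hdhssddu" → prefix "h" already present; 7 new (d, h, s, s, d, d, u)
Total nodes = 11 + 4 + 6 + 6 + 8 + 2 + 4 + 5 + 3 + 10 + 3 + 10 + 3 + 3 + 6 + 7 + 5 + 7 = 103

103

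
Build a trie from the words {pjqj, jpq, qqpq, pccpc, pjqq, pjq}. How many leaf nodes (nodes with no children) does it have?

5

A leaf is a node with no children — equivalently, the end of a word that is not a proper prefix of any other stored word.
Those words: "jpq", "pccpc", "pjqj", "pjqq", "qqpq"
Leaf count: 5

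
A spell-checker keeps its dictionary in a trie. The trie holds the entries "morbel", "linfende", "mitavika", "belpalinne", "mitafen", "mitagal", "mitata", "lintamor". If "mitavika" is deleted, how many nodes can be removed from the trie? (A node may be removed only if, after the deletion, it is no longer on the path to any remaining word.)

4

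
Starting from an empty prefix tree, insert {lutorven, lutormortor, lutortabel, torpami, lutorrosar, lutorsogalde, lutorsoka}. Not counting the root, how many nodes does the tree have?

40

Trace insertions, counting only characters that open a new branch:
  "lutorven" → 8 new (l, u, t, o, r, v, e, n)
  "lutormortor" → prefix "lutor" already present; 6 new (m, o, r, t, o, r)
  "lutortabel" → prefix "lutor" already present; 5 new (t, a, b, e, l)
  "torpami" → 7 new (t, o, r, p, a, m, i)
  "lutorrosar" → prefix "lutor" already present; 5 new (r, o, s, a, r)
  "lutorsogalde" → prefix "lutor" already present; 7 new (s, o, g, a, l, d, e)
  "lutorsoka" → prefix "lutorso" already present; 2 new (k, a)
Total nodes = 8 + 6 + 5 + 7 + 5 + 7 + 2 = 40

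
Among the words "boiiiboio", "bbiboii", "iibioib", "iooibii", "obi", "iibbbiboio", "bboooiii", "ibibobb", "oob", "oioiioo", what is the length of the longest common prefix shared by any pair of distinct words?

3

The deepest shared node is where two words last agree before diverging.
"iibbbiboio" and "iibioib" agree on "iib" (3 characters) before diverging; nothing deeper is shared.
Longest shared-prefix length: 3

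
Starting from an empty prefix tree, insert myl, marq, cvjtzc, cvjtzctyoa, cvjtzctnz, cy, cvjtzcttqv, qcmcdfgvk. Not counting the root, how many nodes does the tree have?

For each word, the new-node count is its length minus the longest prefix already in the trie:
  "myl" → 3 new (m, y, l)
  "marq" → prefix "m" already present; 3 new (a, r, q)
  "cvjtzc" → 6 new (c, v, j, t, z, c)
  "cvjtzctyoa" → prefix "cvjtzc" already present; 4 new (t, y, o, a)
  "cvjtzctnz" → prefix "cvjtzct" already present; 2 new (n, z)
  "cy" → prefix "c" already present; 1 new (y)
  "cvjtzcttqv" → prefix "cvjtzct" already present; 3 new (t, q, v)
  "qcmcdfgvk" → 9 new (q, c, m, c, d, f, g, v, k)
Total nodes = 3 + 3 + 6 + 4 + 2 + 1 + 3 + 9 = 31

31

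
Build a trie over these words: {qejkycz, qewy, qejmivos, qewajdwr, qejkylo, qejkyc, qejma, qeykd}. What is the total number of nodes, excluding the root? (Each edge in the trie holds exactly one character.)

25

Count nodes per top-level branch (shared prefixes stored once):
  'q'-branch (qejkyc, qejkycz, qejkylo, qejma, qejmivos, qewajdwr, qewy, qeykd): 25 nodes
Sum: 25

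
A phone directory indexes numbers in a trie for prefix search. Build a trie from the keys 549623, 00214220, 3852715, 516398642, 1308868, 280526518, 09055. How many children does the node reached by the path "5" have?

The children of the "5" node are the distinct next characters among strings starting with "5".
Characters that immediately follow "5" among the stored strings: {1, 4}.
That node has 2 child edges.

2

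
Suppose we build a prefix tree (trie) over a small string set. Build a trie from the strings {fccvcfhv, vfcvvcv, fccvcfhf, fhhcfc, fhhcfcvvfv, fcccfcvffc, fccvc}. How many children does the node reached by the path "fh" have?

Walk "fh" from the root, arriving at one node.
Characters that immediately follow "fh" among the stored strings: {h}.
That node has 1 child edge.

1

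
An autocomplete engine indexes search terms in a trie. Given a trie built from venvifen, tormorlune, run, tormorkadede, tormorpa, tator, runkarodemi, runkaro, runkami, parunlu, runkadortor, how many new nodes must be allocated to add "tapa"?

"ta" is already a path in the trie; the remaining "pa" must be added.
Each of the 2 remaining characters creates one node.

2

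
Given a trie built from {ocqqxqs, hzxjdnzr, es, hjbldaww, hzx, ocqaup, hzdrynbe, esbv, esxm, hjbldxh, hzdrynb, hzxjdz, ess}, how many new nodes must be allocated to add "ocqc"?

1

Walking "ocqc" from the root, the first 3 characters ("ocq") follow existing edges; "c" is the first miss.
Each of the 1 remaining characters creates one node.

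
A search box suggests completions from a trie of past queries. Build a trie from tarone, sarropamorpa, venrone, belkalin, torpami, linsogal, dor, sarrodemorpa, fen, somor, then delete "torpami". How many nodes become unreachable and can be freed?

A node on "torpami"'s path can go only if nothing else ends at it or branches off below it.
The suffix "orpami" (6 nodes) is used only by "torpami"; the node for "t" still has the child "a", so pruning stops there.
Nodes removed: 6

6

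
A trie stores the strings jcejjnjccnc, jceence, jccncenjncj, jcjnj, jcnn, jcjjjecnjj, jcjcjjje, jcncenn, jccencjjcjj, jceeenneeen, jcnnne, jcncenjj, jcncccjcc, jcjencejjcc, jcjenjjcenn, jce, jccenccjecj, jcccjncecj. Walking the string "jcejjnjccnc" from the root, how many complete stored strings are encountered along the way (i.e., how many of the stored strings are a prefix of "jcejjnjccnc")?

Walk "jcejjnjccnc" from the root; an end-of-word marker is hit whenever a stored word is a prefix of "jcejjnjccnc".
Prefixes of the query that are stored words: "jce", "jcejjnjccnc"
Count: 2

2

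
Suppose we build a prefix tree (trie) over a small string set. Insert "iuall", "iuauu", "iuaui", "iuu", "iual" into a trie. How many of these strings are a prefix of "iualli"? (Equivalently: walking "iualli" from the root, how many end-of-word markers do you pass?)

Check each prefix of "iualli" against the stored set — each match is an end-marker on the path.
Prefixes of the query that are stored words: "iual", "iuall"
Count: 2

2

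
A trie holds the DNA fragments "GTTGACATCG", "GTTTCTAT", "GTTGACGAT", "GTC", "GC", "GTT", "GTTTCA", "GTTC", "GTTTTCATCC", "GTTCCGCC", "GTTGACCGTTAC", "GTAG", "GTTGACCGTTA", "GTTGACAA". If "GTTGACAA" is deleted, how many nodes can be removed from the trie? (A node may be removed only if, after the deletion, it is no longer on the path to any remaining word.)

1

After clearing the end-marker at "GTTGACAA", prune upward until reaching a node still needed by another word.
The suffix "A" (1 node) is used only by "GTTGACAA"; the node for "GTTGACA" still has the child "T", so pruning stops there.
Nodes removed: 1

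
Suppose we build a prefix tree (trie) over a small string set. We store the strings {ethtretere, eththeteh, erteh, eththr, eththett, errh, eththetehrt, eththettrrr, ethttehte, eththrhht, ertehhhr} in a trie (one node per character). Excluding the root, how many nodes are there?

39

Trace insertions, counting only characters that open a new branch:
  "ethtretere" → 10 new (e, t, h, t, r, e, t, e, r, e)
  "eththeteh" → prefix "etht" already present; 5 new (h, e, t, e, h)
  "erteh" → prefix "e" already present; 4 new (r, t, e, h)
  "eththr" → prefix "ethth" already present; 1 new (r)
  "eththett" → prefix "eththet" already present; 1 new (t)
  "errh" → prefix "er" already present; 2 new (r, h)
  "eththetehrt" → prefix "eththeteh" already present; 2 new (r, t)
  "eththettrrr" → prefix "eththett" already present; 3 new (r, r, r)
  "ethttehte" → prefix "etht" already present; 5 new (t, e, h, t, e)
  "eththrhht" → prefix "eththr" already present; 3 new (h, h, t)
  "ertehhhr" → prefix "erteh" already present; 3 new (h, h, r)
Total nodes = 10 + 5 + 4 + 1 + 1 + 2 + 2 + 3 + 5 + 3 + 3 = 39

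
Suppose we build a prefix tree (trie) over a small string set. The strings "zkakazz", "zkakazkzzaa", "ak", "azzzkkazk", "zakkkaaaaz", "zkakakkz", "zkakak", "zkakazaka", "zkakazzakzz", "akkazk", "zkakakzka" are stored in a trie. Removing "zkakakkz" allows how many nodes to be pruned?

Walk "zkakakkz" from the leaf back toward the root, removing each node that no remaining word uses.
The suffix "kz" (2 nodes) is used only by "zkakakkz"; the node for "zkakak" still has the child "z", so pruning stops there.
Nodes removed: 2

2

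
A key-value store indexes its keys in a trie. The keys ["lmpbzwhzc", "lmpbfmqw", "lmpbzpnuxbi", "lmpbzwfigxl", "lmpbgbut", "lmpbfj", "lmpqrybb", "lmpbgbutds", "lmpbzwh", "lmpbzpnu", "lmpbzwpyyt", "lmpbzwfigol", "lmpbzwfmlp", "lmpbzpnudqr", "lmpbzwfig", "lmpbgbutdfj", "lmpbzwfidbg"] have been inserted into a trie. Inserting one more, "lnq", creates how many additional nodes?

2

The longest prefix of "lnq" already in the trie is "l" (length 1).
New nodes needed: |"lnq"| − 1 = 3 − 1 = 2.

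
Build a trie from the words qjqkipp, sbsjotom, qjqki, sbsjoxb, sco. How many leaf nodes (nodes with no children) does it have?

4

Leaves are exactly the stored words that no other stored word extends.
Those words: "qjqkipp", "sbsjotom", "sbsjoxb", "sco"
Leaf count: 4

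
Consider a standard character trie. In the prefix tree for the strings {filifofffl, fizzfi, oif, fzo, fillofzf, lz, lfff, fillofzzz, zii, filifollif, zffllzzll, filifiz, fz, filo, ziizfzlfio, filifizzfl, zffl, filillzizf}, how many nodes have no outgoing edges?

14

Leaves are exactly the stored words that no other stored word extends.
Those words: "filifizzfl", "filifofffl", "filifollif", "filillzizf", "fillofzf", "fillofzzz", "filo", "fizzfi", "fzo", "lfff", "lz", "oif", "zffllzzll", "ziizfzlfio"
Leaf count: 14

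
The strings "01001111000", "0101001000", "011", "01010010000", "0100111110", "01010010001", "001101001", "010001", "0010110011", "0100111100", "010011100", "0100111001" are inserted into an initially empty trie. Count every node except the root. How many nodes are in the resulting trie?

Trace insertions, counting only characters that open a new branch:
  "01001111000" → 11 new (0, 1, 0, 0, 1, 1, 1, 1, 0, 0, 0)
  "0101001000" → prefix "010" already present; 7 new (1, 0, 0, 1, 0, 0, 0)
  "011" → prefix "01" already present; 1 new (1)
  "01010010000" → prefix "0101001000" already present; 1 new (0)
  "0100111110" → prefix "01001111" already present; 2 new (1, 0)
  "01010010001" → prefix "0101001000" already present; 1 new (1)
  "001101001" → prefix "0" already present; 8 new (0, 1, 1, 0, 1, 0, 0, 1)
  "010001" → prefix "0100" already present; 2 new (0, 1)
  "0010110011" → prefix "001" already present; 7 new (0, 1, 1, 0, 0, 1, 1)
  "0100111100" → prefix "0100111100" already present; 0 new (none)
  "010011100" → prefix "0100111" already present; 2 new (0, 0)
  "0100111001" → prefix "010011100" already present; 1 new (1)
Total nodes = 11 + 7 + 1 + 1 + 2 + 1 + 8 + 2 + 7 + 0 + 2 + 1 = 43

43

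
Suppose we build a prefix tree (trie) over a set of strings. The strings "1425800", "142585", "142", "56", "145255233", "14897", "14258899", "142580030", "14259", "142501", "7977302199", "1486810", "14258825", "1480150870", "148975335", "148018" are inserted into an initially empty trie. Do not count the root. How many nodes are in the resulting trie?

56

Trace insertions, counting only characters that open a new branch:
  "1425800" → 7 new (1, 4, 2, 5, 8, 0, 0)
  "142585" → prefix "14258" already present; 1 new (5)
  "142" → prefix "142" already present; 0 new (none)
  "56" → 2 new (5, 6)
  "145255233" → prefix "14" already present; 7 new (5, 2, 5, 5, 2, 3, 3)
  "14897" → prefix "14" already present; 3 new (8, 9, 7)
  "14258899" → prefix "14258" already present; 3 new (8, 9, 9)
  "142580030" → prefix "1425800" already present; 2 new (3, 0)
  "14259" → prefix "1425" already present; 1 new (9)
  "142501" → prefix "1425" already present; 2 new (0, 1)
  "7977302199" → 10 new (7, 9, 7, 7, 3, 0, 2, 1, 9, 9)
  "1486810" → prefix "148" already present; 4 new (6, 8, 1, 0)
  "14258825" → prefix "142588" already present; 2 new (2, 5)
  "1480150870" → prefix "148" already present; 7 new (0, 1, 5, 0, 8, 7, 0)
  "148975335" → prefix "14897" already present; 4 new (5, 3, 3, 5)
  "148018" → prefix "14801" already present; 1 new (8)
Total nodes = 7 + 1 + 0 + 2 + 7 + 3 + 3 + 2 + 1 + 2 + 10 + 4 + 2 + 7 + 4 + 1 = 56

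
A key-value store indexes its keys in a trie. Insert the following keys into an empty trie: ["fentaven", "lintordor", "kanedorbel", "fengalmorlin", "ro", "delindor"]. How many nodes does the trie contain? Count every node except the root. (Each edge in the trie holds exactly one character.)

46

Trace insertions, counting only characters that open a new branch:
  "fentaven" → 8 new (f, e, n, t, a, v, e, n)
  "lintordor" → 9 new (l, i, n, t, o, r, d, o, r)
  "kanedorbel" → 10 new (k, a, n, e, d, o, r, b, e, l)
  "fengalmorlin" → prefix "fen" already present; 9 new (g, a, l, m, o, r, l, i, n)
  "ro" → 2 new (r, o)
  "delindor" → 8 new (d, e, l, i, n, d, o, r)
Total nodes = 8 + 9 + 10 + 9 + 2 + 8 = 46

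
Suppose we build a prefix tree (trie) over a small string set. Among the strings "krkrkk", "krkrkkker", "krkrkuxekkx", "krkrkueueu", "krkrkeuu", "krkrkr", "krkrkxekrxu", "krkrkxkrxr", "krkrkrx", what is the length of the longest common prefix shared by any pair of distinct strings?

6

Look for the deepest trie node that still has at least two words in its subtree.
"krkrkk" and "krkrkkker" agree on "krkrkk" (6 characters) before diverging; nothing deeper is shared.
Longest shared-prefix length: 6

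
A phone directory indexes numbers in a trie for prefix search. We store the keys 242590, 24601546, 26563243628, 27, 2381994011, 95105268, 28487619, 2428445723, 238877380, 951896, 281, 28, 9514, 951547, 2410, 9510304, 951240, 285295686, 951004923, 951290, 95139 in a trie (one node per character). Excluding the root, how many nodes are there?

For each word, the new-node count is its length minus the longest prefix already in the trie:
  "242590" → 6 new (2, 4, 2, 5, 9, 0)
  "24601546" → prefix "24" already present; 6 new (6, 0, 1, 5, 4, 6)
  "26563243628" → prefix "2" already present; 10 new (6, 5, 6, 3, 2, 4, 3, 6, 2, 8)
  "27" → prefix "2" already present; 1 new (7)
  "2381994011" → prefix "2" already present; 9 new (3, 8, 1, 9, 9, 4, 0, 1, 1)
  "95105268" → 8 new (9, 5, 1, 0, 5, 2, 6, 8)
  "28487619" → prefix "2" already present; 7 new (8, 4, 8, 7, 6, 1, 9)
  "2428445723" → prefix "242" already present; 7 new (8, 4, 4, 5, 7, 2, 3)
  "238877380" → prefix "238" already present; 6 new (8, 7, 7, 3, 8, 0)
  "951896" → prefix "951" already present; 3 new (8, 9, 6)
  "281" → prefix "28" already present; 1 new (1)
  "28" → prefix "28" already present; 0 new (none)
  "9514" → prefix "951" already present; 1 new (4)
  "951547" → prefix "951" already present; 3 new (5, 4, 7)
  "2410" → prefix "24" already present; 2 new (1, 0)
  "9510304" → prefix "9510" already present; 3 new (3, 0, 4)
  "951240" → prefix "951" already present; 3 new (2, 4, 0)
  "285295686" → prefix "28" already present; 7 new (5, 2, 9, 5, 6, 8, 6)
  "951004923" → prefix "9510" already present; 5 new (0, 4, 9, 2, 3)
  "951290" → prefix "9512" already present; 2 new (9, 0)
  "95139" → prefix "951" already present; 2 new (3, 9)
Total nodes = 6 + 6 + 10 + 1 + 9 + 8 + 7 + 7 + 6 + 3 + 1 + 0 + 1 + 3 + 2 + 3 + 3 + 7 + 5 + 2 + 2 = 92

92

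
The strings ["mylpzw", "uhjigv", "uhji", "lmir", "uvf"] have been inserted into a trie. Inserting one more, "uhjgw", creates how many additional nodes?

Walking "uhjgw" from the root, the first 3 characters ("uhj") follow existing edges; "g" is the first miss.
New nodes needed: |"uhjgw"| − 3 = 5 − 3 = 2.

2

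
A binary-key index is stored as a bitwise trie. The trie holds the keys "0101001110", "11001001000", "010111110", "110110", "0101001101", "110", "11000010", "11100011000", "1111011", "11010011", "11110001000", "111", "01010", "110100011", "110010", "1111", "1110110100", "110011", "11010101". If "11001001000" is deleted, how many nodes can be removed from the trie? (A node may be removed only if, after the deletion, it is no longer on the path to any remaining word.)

5

Walk "11001001000" from the leaf back toward the root, removing each node that no remaining word uses.
The suffix "01000" (5 nodes) is used only by "11001001000"; "110010" is itself a stored word, so pruning stops there.
Nodes removed: 5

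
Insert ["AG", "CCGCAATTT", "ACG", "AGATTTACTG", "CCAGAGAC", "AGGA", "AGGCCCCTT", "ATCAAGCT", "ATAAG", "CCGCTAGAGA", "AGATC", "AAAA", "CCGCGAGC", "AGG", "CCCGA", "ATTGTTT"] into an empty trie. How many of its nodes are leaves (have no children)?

14

A leaf is a node with no children — equivalently, the end of a word that is not a proper prefix of any other stored word.
Those words: "AAAA", "ACG", "AGATC", "AGATTTACTG", "AGGA", "AGGCCCCTT", "ATAAG", "ATCAAGCT", "ATTGTTT", "CCAGAGAC", "CCCGA", "CCGCAATTT", "CCGCGAGC", "CCGCTAGAGA"
Leaf count: 14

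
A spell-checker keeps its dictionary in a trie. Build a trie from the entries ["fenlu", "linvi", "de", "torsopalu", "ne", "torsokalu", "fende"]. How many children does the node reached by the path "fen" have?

The children of the "fen" node are the distinct next characters among strings starting with "fen".
Characters that immediately follow "fen" among the stored strings: {d, l}.
That node has 2 child edges.

2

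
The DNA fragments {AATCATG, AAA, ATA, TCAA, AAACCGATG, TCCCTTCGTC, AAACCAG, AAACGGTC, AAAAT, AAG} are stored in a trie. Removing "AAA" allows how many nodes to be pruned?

After clearing the end-marker at "AAA", prune upward until reaching a node still needed by another word.
Every node on "AAA" is still needed (e.g. by "AAACCGATG"), so nothing is freed.
Nodes removed: 0

0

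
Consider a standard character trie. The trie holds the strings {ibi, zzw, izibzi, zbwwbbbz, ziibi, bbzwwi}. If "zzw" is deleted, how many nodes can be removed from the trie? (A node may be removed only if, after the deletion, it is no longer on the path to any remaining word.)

Walk "zzw" from the leaf back toward the root, removing each node that no remaining word uses.
The suffix "zw" (2 nodes) is used only by "zzw"; the node for "z" still has the child "b", so pruning stops there.
Nodes removed: 2

2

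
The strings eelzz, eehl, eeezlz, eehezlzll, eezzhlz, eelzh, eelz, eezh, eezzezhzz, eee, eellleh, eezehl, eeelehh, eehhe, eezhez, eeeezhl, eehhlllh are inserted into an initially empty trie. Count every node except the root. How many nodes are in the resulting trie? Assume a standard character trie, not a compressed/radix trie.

52

Insert word by word; a character creates a node only if that edge doesn't already exist:
  "eelzz" → 5 new (e, e, l, z, z)
  "eehl" → prefix "ee" already present; 2 new (h, l)
  "eeezlz" → prefix "ee" already present; 4 new (e, z, l, z)
  "eehezlzll" → prefix "eeh" already present; 6 new (e, z, l, z, l, l)
  "eezzhlz" → prefix "ee" already present; 5 new (z, z, h, l, z)
  "eelzh" → prefix "eelz" already present; 1 new (h)
  "eelz" → prefix "eelz" already present; 0 new (none)
  "eezh" → prefix "eez" already present; 1 new (h)
  "eezzezhzz" → prefix "eezz" already present; 5 new (e, z, h, z, z)
  "eee" → prefix "eee" already present; 0 new (none)
  "eellleh" → prefix "eel" already present; 4 new (l, l, e, h)
  "eezehl" → prefix "eez" already present; 3 new (e, h, l)
  "eeelehh" → prefix "eee" already present; 4 new (l, e, h, h)
  "eehhe" → prefix "eeh" already present; 2 new (h, e)
  "eezhez" → prefix "eezh" already present; 2 new (e, z)
  "eeeezhl" → prefix "eee" already present; 4 new (e, z, h, l)
  "eehhlllh" → prefix "eehh" already present; 4 new (l, l, l, h)
Total nodes = 5 + 2 + 4 + 6 + 5 + 1 + 0 + 1 + 5 + 0 + 4 + 3 + 4 + 2 + 2 + 4 + 4 = 52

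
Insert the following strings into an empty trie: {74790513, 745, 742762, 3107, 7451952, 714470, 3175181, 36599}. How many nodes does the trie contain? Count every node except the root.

Count nodes per top-level branch (shared prefixes stored once):
  '3'-branch (3107, 3175181, 36599): 13 nodes
  '7'-branch (714470, 742762, 745, 7451952, 74790513): 22 nodes
Sum: 35

35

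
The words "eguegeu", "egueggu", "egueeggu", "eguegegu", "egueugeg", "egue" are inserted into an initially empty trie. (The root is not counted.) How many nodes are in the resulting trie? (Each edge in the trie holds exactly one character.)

19

Insert word by word; a character creates a node only if that edge doesn't already exist:
  "eguegeu" → 7 new (e, g, u, e, g, e, u)
  "egueggu" → prefix "egueg" already present; 2 new (g, u)
  "egueeggu" → prefix "egue" already present; 4 new (e, g, g, u)
  "eguegegu" → prefix "eguege" already present; 2 new (g, u)
  "egueugeg" → prefix "egue" already present; 4 new (u, g, e, g)
  "egue" → prefix "egue" already present; 0 new (none)
Total nodes = 7 + 2 + 4 + 2 + 4 + 0 = 19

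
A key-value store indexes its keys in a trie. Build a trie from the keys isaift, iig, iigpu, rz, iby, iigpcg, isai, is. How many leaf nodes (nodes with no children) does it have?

5

Leaves are exactly the stored words that no other stored word extends.
Those words: "iby", "iigpcg", "iigpu", "isaift", "rz"
Leaf count: 5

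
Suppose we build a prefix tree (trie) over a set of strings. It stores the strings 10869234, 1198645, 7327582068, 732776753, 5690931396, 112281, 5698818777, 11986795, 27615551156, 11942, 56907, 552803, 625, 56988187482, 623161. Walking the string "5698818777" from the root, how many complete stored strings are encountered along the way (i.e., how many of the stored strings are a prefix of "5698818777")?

Traverse "5698818777" character by character; count nodes along the way that are marked as word ends.
Prefixes of the query that are stored words: "5698818777"
Count: 1

1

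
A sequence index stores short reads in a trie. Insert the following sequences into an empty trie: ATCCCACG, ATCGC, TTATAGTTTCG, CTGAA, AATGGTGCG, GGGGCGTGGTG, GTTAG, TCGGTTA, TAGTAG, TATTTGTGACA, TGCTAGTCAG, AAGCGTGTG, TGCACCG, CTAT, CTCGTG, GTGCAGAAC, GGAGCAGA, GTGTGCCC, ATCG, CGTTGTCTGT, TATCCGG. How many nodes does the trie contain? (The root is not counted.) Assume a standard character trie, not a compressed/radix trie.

For each word, the new-node count is its length minus the longest prefix already in the trie:
  "ATCCCACG" → 8 new (A, T, C, C, C, A, C, G)
  "ATCGC" → prefix "ATC" already present; 2 new (G, C)
  "TTATAGTTTCG" → 11 new (T, T, A, T, A, G, T, T, T, C, G)
  "CTGAA" → 5 new (C, T, G, A, A)
  "AATGGTGCG" → prefix "A" already present; 8 new (A, T, G, G, T, G, C, G)
  "GGGGCGTGGTG" → 11 new (G, G, G, G, C, G, T, G, G, T, G)
  "GTTAG" → prefix "G" already present; 4 new (T, T, A, G)
  "TCGGTTA" → prefix "T" already present; 6 new (C, G, G, T, T, A)
  "TAGTAG" → prefix "T" already present; 5 new (A, G, T, A, G)
  "TATTTGTGACA" → prefix "TA" already present; 9 new (T, T, T, G, T, G, A, C, A)
  "TGCTAGTCAG" → prefix "T" already present; 9 new (G, C, T, A, G, T, C, A, G)
  "AAGCGTGTG" → prefix "AA" already present; 7 new (G, C, G, T, G, T, G)
  "TGCACCG" → prefix "TGC" already present; 4 new (A, C, C, G)
  "CTAT" → prefix "CT" already present; 2 new (A, T)
  "CTCGTG" → prefix "CT" already present; 4 new (C, G, T, G)
  "GTGCAGAAC" → prefix "GT" already present; 7 new (G, C, A, G, A, A, C)
  "GGAGCAGA" → prefix "GG" already present; 6 new (A, G, C, A, G, A)
  "GTGTGCCC" → prefix "GTG" already present; 5 new (T, G, C, C, C)
  "ATCG" → prefix "ATCG" already present; 0 new (none)
  "CGTTGTCTGT" → prefix "C" already present; 9 new (G, T, T, G, T, C, T, G, T)
  "TATCCGG" → prefix "TAT" already present; 4 new (C, C, G, G)
Total nodes = 8 + 2 + 11 + 5 + 8 + 11 + 4 + 6 + 5 + 9 + 9 + 7 + 4 + 2 + 4 + 7 + 6 + 5 + 0 + 9 + 4 = 126

126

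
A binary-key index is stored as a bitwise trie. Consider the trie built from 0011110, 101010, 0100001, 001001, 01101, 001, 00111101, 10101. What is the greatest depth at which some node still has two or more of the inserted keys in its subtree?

7

The deepest shared node is where two words last agree before diverging.
"0011110" and "00111101" agree on "0011110" (7 characters) before diverging; nothing deeper is shared.
Longest shared-prefix length: 7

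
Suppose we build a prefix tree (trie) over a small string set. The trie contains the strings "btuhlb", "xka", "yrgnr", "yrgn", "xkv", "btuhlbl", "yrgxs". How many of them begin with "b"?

Walk to "b"; the words in its subtree are exactly those with that prefix.
Words under "b": btuhlb, btuhlbl
Count: 2

2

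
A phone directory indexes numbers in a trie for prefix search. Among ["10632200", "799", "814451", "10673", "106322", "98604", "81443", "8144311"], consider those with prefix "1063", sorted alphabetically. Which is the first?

106322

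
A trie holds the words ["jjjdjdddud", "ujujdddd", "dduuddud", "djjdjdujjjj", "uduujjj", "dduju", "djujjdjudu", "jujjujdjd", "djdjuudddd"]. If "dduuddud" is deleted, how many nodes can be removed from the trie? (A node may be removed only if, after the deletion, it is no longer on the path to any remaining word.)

5

Walk "dduuddud" from the leaf back toward the root, removing each node that no remaining word uses.
The suffix "uddud" (5 nodes) is used only by "dduuddud"; the node for "ddu" still has the child "j", so pruning stops there.
Nodes removed: 5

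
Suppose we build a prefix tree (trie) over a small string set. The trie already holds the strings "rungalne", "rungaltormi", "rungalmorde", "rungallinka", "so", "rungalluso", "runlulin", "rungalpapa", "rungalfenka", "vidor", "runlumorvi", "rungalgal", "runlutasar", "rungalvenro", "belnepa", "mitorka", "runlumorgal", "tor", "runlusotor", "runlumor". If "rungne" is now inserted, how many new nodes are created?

2

"rung" is already a path in the trie; the remaining "ne" must be added.
New nodes needed: |"rungne"| − 4 = 6 − 4 = 2.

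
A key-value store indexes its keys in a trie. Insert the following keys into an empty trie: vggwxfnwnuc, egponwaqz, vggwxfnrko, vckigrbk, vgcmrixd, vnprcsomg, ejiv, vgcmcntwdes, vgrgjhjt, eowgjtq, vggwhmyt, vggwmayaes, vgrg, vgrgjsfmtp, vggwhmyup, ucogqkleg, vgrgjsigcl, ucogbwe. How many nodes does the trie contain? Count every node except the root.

99

Trace insertions, counting only characters that open a new branch:
  "vggwxfnwnuc" → 11 new (v, g, g, w, x, f, n, w, n, u, c)
  "egponwaqz" → 9 new (e, g, p, o, n, w, a, q, z)
  "vggwxfnrko" → prefix "vggwxfn" already present; 3 new (r, k, o)
  "vckigrbk" → prefix "v" already present; 7 new (c, k, i, g, r, b, k)
  "vgcmrixd" → prefix "vg" already present; 6 new (c, m, r, i, x, d)
  "vnprcsomg" → prefix "v" already present; 8 new (n, p, r, c, s, o, m, g)
  "ejiv" → prefix "e" already present; 3 new (j, i, v)
  "vgcmcntwdes" → prefix "vgcm" already present; 7 new (c, n, t, w, d, e, s)
  "vgrgjhjt" → prefix "vg" already present; 6 new (r, g, j, h, j, t)
  "eowgjtq" → prefix "e" already present; 6 new (o, w, g, j, t, q)
  "vggwhmyt" → prefix "vggw" already present; 4 new (h, m, y, t)
  "vggwmayaes" → prefix "vggw" already present; 6 new (m, a, y, a, e, s)
  "vgrg" → prefix "vgrg" already present; 0 new (none)
  "vgrgjsfmtp" → prefix "vgrgj" already present; 5 new (s, f, m, t, p)
  "vggwhmyup" → prefix "vggwhmy" already present; 2 new (u, p)
  "ucogqkleg" → 9 new (u, c, o, g, q, k, l, e, g)
  "vgrgjsigcl" → prefix "vgrgjs" already present; 4 new (i, g, c, l)
  "ucogbwe" → prefix "ucog" already present; 3 new (b, w, e)
Total nodes = 11 + 9 + 3 + 7 + 6 + 8 + 3 + 7 + 6 + 6 + 4 + 6 + 0 + 5 + 2 + 9 + 4 + 3 = 99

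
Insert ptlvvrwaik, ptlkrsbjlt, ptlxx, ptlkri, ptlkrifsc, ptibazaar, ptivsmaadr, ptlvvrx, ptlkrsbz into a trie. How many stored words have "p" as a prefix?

9

Walk to "p"; the words in its subtree are exactly those with that prefix.
Matches: "ptibazaar", "ptivsmaadr", "ptlkri", "ptlkrifsc", "ptlkrsbjlt", "ptlkrsbz", "ptlvvrwaik", "ptlvvrx", "ptlxx"
Count: 9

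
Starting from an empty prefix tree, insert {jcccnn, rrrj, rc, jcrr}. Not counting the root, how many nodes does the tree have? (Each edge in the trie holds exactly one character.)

13

For each word, the new-node count is its length minus the longest prefix already in the trie:
  "jcccnn" → 6 new (j, c, c, c, n, n)
  "rrrj" → 4 new (r, r, r, j)
  "rc" → prefix "r" already present; 1 new (c)
  "jcrr" → prefix "jc" already present; 2 new (r, r)
Total nodes = 6 + 4 + 1 + 2 = 13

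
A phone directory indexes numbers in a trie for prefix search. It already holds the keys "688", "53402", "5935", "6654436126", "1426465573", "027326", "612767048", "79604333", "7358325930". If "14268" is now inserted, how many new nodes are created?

1

The longest prefix of "14268" already in the trie is "1426" (length 4).
So 5 − 4 = 1 new nodes.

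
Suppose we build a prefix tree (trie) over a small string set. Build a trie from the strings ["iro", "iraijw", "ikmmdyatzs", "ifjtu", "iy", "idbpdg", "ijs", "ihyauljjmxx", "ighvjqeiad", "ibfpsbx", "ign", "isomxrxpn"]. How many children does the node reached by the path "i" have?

10

Walk "i" from the root, arriving at one node.
Characters that immediately follow "i" among the stored strings: {b, d, f, g, h, j, k, r, s, y}.
That node has 10 child edges.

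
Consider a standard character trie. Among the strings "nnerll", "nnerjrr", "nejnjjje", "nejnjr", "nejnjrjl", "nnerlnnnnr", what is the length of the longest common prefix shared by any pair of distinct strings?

Look for the deepest trie node that still has at least two words in its subtree.
e.g. "nejnjr" and "nejnjrjl" share the prefix "nejnjr" of length 6; no pair shares a longer one.
Longest shared-prefix length: 6

6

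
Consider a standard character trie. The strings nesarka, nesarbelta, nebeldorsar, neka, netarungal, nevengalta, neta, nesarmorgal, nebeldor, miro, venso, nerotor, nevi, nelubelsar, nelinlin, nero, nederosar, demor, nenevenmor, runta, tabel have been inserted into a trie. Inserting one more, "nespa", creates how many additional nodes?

2

Walking "nespa" from the root, the first 3 characters ("nes") follow existing edges; "p" is the first miss.
So 5 − 3 = 2 new nodes.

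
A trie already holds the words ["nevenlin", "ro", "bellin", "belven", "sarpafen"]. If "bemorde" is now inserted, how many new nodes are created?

5

The longest prefix of "bemorde" already in the trie is "be" (length 2).
Each of the 5 remaining characters creates one node.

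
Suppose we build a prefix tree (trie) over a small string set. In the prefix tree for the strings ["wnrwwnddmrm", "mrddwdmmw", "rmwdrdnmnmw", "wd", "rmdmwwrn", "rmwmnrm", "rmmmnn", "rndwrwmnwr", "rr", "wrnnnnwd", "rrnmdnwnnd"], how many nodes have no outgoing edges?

A leaf is a node with no children — equivalently, the end of a word that is not a proper prefix of any other stored word.
Those words: "mrddwdmmw", "rmdmwwrn", "rmmmnn", "rmwdrdnmnmw", "rmwmnrm", "rndwrwmnwr", "rrnmdnwnnd", "wd", "wnrwwnddmrm", "wrnnnnwd"
Leaf count: 10

10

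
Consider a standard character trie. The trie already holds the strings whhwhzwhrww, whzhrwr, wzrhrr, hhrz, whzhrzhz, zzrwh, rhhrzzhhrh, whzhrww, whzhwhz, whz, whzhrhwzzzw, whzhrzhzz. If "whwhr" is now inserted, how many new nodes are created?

Walking "whwhr" from the root, the first 2 characters ("wh") follow existing edges; "w" is the first miss.
So 5 − 2 = 3 new nodes.

3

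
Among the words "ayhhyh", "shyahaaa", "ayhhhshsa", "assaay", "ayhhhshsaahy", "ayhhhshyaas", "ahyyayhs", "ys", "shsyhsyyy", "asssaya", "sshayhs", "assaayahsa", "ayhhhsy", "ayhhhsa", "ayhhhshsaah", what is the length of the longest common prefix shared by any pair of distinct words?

Equivalently: take the maximum, over all pairs, of their longest common prefix length.
e.g. "ayhhhshsaah" and "ayhhhshsaahy" share the prefix "ayhhhshsaah" of length 11; no pair shares a longer one.
Longest shared-prefix length: 11

11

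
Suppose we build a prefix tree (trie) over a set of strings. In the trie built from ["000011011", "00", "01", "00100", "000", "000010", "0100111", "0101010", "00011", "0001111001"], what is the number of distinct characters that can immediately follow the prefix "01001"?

Walk "01001" from the root, arriving at one node.
Distinct next characters after "01001": 1.
That node has 1 child edge.

1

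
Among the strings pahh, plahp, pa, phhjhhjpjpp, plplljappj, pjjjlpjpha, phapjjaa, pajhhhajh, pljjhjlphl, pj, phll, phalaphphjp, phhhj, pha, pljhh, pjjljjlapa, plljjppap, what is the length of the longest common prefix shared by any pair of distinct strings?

3

Equivalently: take the maximum, over all pairs, of their longest common prefix length.
e.g. "pha" and "phalaphphjp" share the prefix "pha" of length 3; no pair shares a longer one.
Longest shared-prefix length: 3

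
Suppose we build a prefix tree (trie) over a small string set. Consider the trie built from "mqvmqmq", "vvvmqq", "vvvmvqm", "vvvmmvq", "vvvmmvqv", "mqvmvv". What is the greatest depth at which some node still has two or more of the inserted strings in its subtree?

7

The deepest shared node is where two words last agree before diverging.
e.g. "vvvmmvq" and "vvvmmvqv" share the prefix "vvvmmvq" of length 7; no pair shares a longer one.
Longest shared-prefix length: 7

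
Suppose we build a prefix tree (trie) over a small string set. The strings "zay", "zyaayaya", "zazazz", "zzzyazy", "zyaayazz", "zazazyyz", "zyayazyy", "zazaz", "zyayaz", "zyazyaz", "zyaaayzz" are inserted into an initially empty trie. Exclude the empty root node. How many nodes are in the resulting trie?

Insert word by word; a character creates a node only if that edge doesn't already exist:
  "zay" → 3 new (z, a, y)
  "zyaayaya" → prefix "z" already present; 7 new (y, a, a, y, a, y, a)
  "zazazz" → prefix "za" already present; 4 new (z, a, z, z)
  "zzzyazy" → prefix "z" already present; 6 new (z, z, y, a, z, y)
  "zyaayazz" → prefix "zyaaya" already present; 2 new (z, z)
  "zazazyyz" → prefix "zazaz" already present; 3 new (y, y, z)
  "zyayazyy" → prefix "zya" already present; 5 new (y, a, z, y, y)
  "zazaz" → prefix "zazaz" already present; 0 new (none)
  "zyayaz" → prefix "zyayaz" already present; 0 new (none)
  "zyazyaz" → prefix "zya" already present; 4 new (z, y, a, z)
  "zyaaayzz" → prefix "zyaa" already present; 4 new (a, y, z, z)
Total nodes = 3 + 7 + 4 + 6 + 2 + 3 + 5 + 0 + 0 + 4 + 4 = 38

38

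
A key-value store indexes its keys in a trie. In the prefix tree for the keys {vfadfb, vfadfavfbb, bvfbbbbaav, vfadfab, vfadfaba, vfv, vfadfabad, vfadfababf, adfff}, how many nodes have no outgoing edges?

7

Leaves are exactly the stored words that no other stored word extends.
Those words: "adfff", "bvfbbbbaav", "vfadfababf", "vfadfabad", "vfadfavfbb", "vfadfb", "vfv"
Leaf count: 7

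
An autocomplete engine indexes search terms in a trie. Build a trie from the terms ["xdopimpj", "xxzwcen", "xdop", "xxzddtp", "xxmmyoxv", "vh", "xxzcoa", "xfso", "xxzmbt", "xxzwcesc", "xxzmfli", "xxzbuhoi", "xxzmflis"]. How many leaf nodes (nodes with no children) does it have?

Leaves are exactly the stored words that no other stored word extends.
Those words: "vh", "xdopimpj", "xfso", "xxmmyoxv", "xxzbuhoi", "xxzcoa", "xxzddtp", "xxzmbt", "xxzmflis", "xxzwcen", "xxzwcesc"
Leaf count: 11

11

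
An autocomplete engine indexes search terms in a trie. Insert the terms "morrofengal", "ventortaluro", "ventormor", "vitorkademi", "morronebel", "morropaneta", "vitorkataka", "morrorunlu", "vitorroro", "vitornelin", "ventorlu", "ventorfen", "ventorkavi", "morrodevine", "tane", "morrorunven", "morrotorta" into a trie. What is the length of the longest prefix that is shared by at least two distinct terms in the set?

8

The deepest shared node is where two words last agree before diverging.
"morrorunlu" and "morrorunven" agree on "morrorun" (8 characters) before diverging; nothing deeper is shared.
Longest shared-prefix length: 8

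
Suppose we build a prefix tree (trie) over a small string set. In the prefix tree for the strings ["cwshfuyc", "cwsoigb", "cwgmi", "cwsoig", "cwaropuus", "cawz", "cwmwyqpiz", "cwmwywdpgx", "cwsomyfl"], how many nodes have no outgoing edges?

8

A leaf is a node with no children — equivalently, the end of a word that is not a proper prefix of any other stored word.
Those words: "cawz", "cwaropuus", "cwgmi", "cwmwyqpiz", "cwmwywdpgx", "cwshfuyc", "cwsoigb", "cwsomyfl"
Leaf count: 8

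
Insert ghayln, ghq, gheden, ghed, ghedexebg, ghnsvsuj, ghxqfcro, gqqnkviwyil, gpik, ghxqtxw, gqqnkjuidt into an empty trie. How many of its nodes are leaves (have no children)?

10

Leaves are exactly the stored words that no other stored word extends.
Those words: "ghayln", "gheden", "ghedexebg", "ghnsvsuj", "ghq", "ghxqfcro", "ghxqtxw", "gpik", "gqqnkjuidt", "gqqnkviwyil"
Leaf count: 10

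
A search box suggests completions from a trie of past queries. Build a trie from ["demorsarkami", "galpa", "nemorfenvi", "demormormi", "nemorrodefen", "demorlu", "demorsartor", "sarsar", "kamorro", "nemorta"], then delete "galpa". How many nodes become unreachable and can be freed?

Walk "galpa" from the leaf back toward the root, removing each node that no remaining word uses.
No other word shares any prefix with "galpa", so all 5 of its nodes go.
Nodes removed: 5

5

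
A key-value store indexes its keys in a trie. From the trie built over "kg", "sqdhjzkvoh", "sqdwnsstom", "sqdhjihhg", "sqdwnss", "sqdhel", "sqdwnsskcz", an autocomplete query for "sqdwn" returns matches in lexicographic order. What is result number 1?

sqdwnss

Filter for "sqdwn…" and sort: "sqdwnss", "sqdwnsskcz", "sqdwnsstom"
The 1st is sqdwnss.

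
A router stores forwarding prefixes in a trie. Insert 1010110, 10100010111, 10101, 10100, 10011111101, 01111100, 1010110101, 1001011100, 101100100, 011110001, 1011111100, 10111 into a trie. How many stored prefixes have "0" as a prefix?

Filter for entries beginning with "0":
Words under "0": 011110001, 01111100
Count: 2

2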